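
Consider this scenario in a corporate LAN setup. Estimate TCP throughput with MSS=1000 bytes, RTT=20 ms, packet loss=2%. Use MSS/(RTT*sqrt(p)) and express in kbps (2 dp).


Given: MSS = 1000 bytes, RTT = 20 ms, loss = 2%
RTT in seconds = 20 / 1000 = 0.02
Loss rate = 2% = 0.02
sqrt(loss) = sqrt(0.02) = 0.141421356237
Throughput (bytes/s) = 1000 / (0.02 * 0.141421356237) = 353553.3906
Throughput (kbps) = 353553.3906 * 8 / 1000 = 2828.427125 -> 2828.43 kbps (2 dp)

2828.43


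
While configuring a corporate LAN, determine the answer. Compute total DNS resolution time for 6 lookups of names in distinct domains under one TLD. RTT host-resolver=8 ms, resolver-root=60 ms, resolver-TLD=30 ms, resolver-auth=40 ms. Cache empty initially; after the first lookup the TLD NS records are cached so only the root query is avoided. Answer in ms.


Lookup 1 (cold cache): local + root + TLD + auth = 8 + 60 + 30 + 40 = 138 ms
Lookups 2..6 (TLD NS cached -> skip root; new domain -> still ask TLD and auth): local + TLD + auth = 8 + 30 + 40 = 78 ms each
Remaining 5 lookups: 5 * 78 = 390 ms
Total = 138 + 390 = 528 ms

528


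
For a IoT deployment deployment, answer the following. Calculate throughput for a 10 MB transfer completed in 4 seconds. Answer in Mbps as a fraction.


Given: file = 10 MB, time = 4 s
File in Mb = 10 * 8 = 80 Mb
Throughput = 80 / 4 Mbps
Throughput = 20 Mbps

20


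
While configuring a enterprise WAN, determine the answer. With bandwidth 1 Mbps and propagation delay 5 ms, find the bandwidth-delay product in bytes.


Given: bandwidth = 1 Mbps, delay = 5 ms
BDP in bits = 1 * 10^6 * 5 / 1000
BDP in bits = 5000
BDP in bytes = 5000 / 8 = 625

625


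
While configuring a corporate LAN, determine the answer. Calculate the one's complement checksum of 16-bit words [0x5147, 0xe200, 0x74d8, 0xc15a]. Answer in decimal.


Given words: [0x5147, 0xe200, 0x74d8, 0xc15a]
Step 1: Sum all words
Raw sum = 20807 + 57856 + 29912 + 49498 = 158073
Step 2: Fold carry: (27001 + 2) = 27003
One's complement = ~27003 & 0xFFFF = 38532

38532


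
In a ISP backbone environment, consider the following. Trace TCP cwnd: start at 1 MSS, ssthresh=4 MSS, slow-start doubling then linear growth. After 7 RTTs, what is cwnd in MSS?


RTT 0: cwnd = 1 MSS (initial)
RTT 1: cwnd = 2 MSS (slow start, doubled)
RTT 2: cwnd = 4 MSS (slow start, doubled)
RTT 3: cwnd = 5 MSS (congestion avoidance, +1)
RTT 4: cwnd = 6 MSS (congestion avoidance, +1)
RTT 5: cwnd = 7 MSS (congestion avoidance, +1)
RTT 6: cwnd = 8 MSS (congestion avoidance, +1)
RTT 7: cwnd = 9 MSS (congestion avoidance, +1)

9


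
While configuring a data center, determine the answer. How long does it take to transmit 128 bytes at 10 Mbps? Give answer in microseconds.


Given: packet = 128 bytes, bandwidth = 10 Mbps
Packet in bits = 128 * 8 = 1024 bits
Bandwidth = 10 * 10^6 = 10000000 bps
Time = 1024 / 10000000 seconds
Time in us = 1024 * 10^6 / 10000000 = 102.4

102.4


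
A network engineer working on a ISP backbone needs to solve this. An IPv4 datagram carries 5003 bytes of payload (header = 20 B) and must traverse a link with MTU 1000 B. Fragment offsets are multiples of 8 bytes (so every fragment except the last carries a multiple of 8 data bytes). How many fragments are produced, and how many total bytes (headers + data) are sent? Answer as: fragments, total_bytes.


Max data per non-final fragment = floor((MTU - header)/8)*8 = floor((1000 - 20)/8)*8 = floor(980/8)*8 = 976 B
Final fragment needs no 8-byte alignment: it can carry up to MTU - header = 980 B
Non-final fragments needed = ceil((payload - 980) / 976) = ceil(4023/976) = ceil(4.1219) = 5
Number of fragments = 5 + 1 = 6
Fragment sizes (data): 5 * 976 B + 123 B (last, 123 <= 980 OK)
Total bytes sent = payload + n_frags * header = 5003 + 6*20 = 5003 + 120 = 5123 B

6, 5123


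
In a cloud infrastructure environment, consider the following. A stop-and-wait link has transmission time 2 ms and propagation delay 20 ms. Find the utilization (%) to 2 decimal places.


Given: Ttrans = 2 ms, Tprop = 20 ms
RTT = 2 * Tprop = 2 * 20 = 40 ms
U = Ttrans / (Ttrans + RTT)
U = 2 / (2 + 40)
U = 2 / 42 = 0.047619
U% = 4.76%

4.76


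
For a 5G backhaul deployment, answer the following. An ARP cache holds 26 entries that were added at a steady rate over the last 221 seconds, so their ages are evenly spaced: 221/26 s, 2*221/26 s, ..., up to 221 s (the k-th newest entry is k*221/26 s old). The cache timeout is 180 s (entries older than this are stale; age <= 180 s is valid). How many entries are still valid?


Ages are k * 221/26 s for k = 1..26 (spacing = 8.5000 s).
Entry k is valid iff k * 221/26 <= 180 iff k <= 26 * 180 / 221 = 21.1765
n_valid = floor(21.1765) = 21
(n_stale = 26 - 21 = 5)

21


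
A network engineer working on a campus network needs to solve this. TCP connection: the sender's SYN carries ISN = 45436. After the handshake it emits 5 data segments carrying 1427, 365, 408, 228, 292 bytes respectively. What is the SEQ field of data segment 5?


The SYN occupies sequence number ISN = 45436, so the first data byte is ISN + 1 = 45437.
SEQ of data segment i = (ISN + 1) + sum of payload sizes of segments 1..i-1.
Segment 1: SEQ = 45437, payload = 1427 bytes
Segment 2: SEQ = 46864, payload = 365 bytes
Segment 3: SEQ = 47229, payload = 408 bytes
Segment 4: SEQ = 47637, payload = 228 bytes
Segment 5: SEQ = 47865, payload = 292 bytes
SEQ of segment 5 = 45437 + 1427 + 365 + 408 + 228 = 47865

47865


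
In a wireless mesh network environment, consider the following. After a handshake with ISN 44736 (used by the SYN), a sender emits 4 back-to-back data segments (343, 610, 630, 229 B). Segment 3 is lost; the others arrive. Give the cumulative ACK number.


SYN uses sequence number 44736; first data byte = ISN + 1 = 44737.
Segment 1: SEQ = 44737, len = 343 B, covers [44737, 45079]
Segment 2: SEQ = 45080, len = 610 B, covers [45080, 45689]
Segment 3: SEQ = 45690, len = 630 B, covers [45690, 46319] [LOST]
Segment 4: SEQ = 46320, len = 229 B, covers [46320, 46548]
In-order data received: bytes [44737, 45689] (segments 1..2).
Segment 3 missing -> gap begins at byte 45690; later segments buffered out of order.
Cumulative ACK = next expected in-order byte = 44737 + 343 + 610 = 45690

45690


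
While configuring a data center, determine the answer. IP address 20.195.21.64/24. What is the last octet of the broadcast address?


Given: IP = 20.195.21.64, prefix = /24
Host bits = 32 - 24 = 8
Network last octet = 64 AND mask = 0
Host part size = 2^8 - 1 = 255
Broadcast last octet = 0 OR 255 = 255

255


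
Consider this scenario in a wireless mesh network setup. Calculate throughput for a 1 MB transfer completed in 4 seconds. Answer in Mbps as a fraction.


Given: file = 1 MB, time = 4 s
File in Mb = 1 * 8 = 8 Mb
Throughput = 8 / 4 Mbps
Throughput = 2 Mbps

2


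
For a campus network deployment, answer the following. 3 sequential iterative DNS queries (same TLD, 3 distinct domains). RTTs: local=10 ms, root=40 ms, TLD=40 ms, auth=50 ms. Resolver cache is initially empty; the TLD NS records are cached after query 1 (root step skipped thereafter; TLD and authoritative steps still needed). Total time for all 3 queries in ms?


Lookup 1 (cold cache): local + root + TLD + auth = 10 + 40 + 40 + 50 = 140 ms
Lookups 2..3 (TLD NS cached -> skip root; new domain -> still ask TLD and auth): local + TLD + auth = 10 + 40 + 50 = 100 ms each
Remaining 2 lookups: 2 * 100 = 200 ms
Total = 140 + 200 = 340 ms

340


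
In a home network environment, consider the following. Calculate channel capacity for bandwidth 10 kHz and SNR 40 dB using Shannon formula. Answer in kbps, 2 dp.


Given: B = 10 kHz, SNR = 40 dB
SNR linear = 10^(40/10) = 10000
1 + SNR = 10001
log2(10001) = 13.2878566418
C = 10 * 1000 * 13.2878566418 = 132878.5664 bps
C = 132.878566 kbps -> 132.88 kbps (2 dp)

132.88


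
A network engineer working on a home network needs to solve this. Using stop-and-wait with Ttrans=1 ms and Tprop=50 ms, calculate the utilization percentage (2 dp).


Given: Ttrans = 1 ms, Tprop = 50 ms
RTT = 2 * Tprop = 2 * 50 = 100 ms
U = Ttrans / (Ttrans + RTT)
U = 1 / (1 + 100)
U = 1 / 101 = 0.009901
U% = 0.99%

0.99


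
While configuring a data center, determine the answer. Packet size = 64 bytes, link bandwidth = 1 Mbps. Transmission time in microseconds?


Given: packet = 64 bytes, bandwidth = 1 Mbps
Packet in bits = 64 * 8 = 512 bits
Bandwidth = 1 * 10^6 = 1000000 bps
Time = 512 / 1000000 seconds
Time in us = 512 * 10^6 / 1000000 = 512

512


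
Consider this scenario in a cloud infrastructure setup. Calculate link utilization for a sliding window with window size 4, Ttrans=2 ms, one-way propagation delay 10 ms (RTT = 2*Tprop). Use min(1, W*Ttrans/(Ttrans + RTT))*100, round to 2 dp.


Given: W = 4, Ttrans = 2 ms, RTT = 20 ms (= 2 * Tprop, Tprop = 10 ms)
Cycle time = Ttrans + RTT = 2 + 20 = 22 ms (first packet sent until its ACK returns)
W * Ttrans = 4 * 2 = 8 ms of sending per cycle
W * Ttrans / (Ttrans + RTT) = 8 / 22 = 0.363636
U = min(1, 0.363636) = 0.363636
U% = 36.36%

36.36


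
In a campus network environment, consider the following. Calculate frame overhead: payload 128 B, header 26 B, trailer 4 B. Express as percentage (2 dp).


Given: payload = 128 B, header = 26 B, trailer = 4 B
Overhead bytes = header + trailer = 26 + 4 = 30
Total frame = payload + overhead = 128 + 30 = 158
Overhead % = 30 / 158 * 100 = 18.9873% -> 18.99% (2 dp)

18.99


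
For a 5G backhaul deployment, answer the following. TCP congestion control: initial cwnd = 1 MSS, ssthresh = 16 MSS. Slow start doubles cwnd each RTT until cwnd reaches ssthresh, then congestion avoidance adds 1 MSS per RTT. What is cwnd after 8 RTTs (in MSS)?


RTT 0: cwnd = 1 MSS (initial)
RTT 1: cwnd = 2 MSS (slow start, doubled)
RTT 2: cwnd = 4 MSS (slow start, doubled)
RTT 3: cwnd = 8 MSS (slow start, doubled)
RTT 4: cwnd = 16 MSS (slow start, doubled)
RTT 5: cwnd = 17 MSS (congestion avoidance, +1)
RTT 6: cwnd = 18 MSS (congestion avoidance, +1)
RTT 7: cwnd = 19 MSS (congestion avoidance, +1)
RTT 8: cwnd = 20 MSS (congestion avoidance, +1)

20


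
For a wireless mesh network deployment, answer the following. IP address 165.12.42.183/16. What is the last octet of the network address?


Given: IP = 165.12.42.183, prefix = /16
Subnet mask = 255.255.0.0
Last octet of IP: 183
Last octet of mask: 0
Network last octet = 183 AND 0 = 0

0


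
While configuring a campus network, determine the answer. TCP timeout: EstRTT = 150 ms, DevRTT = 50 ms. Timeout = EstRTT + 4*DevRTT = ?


Given: EstRTT = 150 ms, DevRTT = 50 ms
Timeout = EstRTT + 4 * DevRTT
4 * DevRTT = 4 * 50 = 200
Timeout = 150 + 200 = 350 ms

350


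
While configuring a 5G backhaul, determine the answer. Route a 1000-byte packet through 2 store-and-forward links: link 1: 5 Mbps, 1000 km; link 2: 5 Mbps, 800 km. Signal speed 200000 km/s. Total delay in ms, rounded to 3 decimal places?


Packet = 1000 bytes = 8000 bits. Store-and-forward: sum (t_trans + t_prop) per link.
Link 1: t_trans = 8000/(5*10^6) s = 1.6000 ms; t_prop = 1000/200000 s = 5.0000 ms; subtotal = 6.6000 ms
Link 2: t_trans = 8000/(5*10^6) s = 1.6000 ms; t_prop = 800/200000 s = 4.0000 ms; subtotal = 5.6000 ms
End-to-end = 6.6000 + 5.6000 = 12.2000 ms -> 12.200 ms (3 dp)

12.200


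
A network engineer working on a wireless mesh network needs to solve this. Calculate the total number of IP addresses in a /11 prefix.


Given: CIDR prefix /11
Host bits = 32 - 11 = 21
Total addresses = 2^21 = 2097152

2097152


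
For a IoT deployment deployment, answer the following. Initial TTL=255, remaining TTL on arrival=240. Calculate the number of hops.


Given: initial TTL = 255, received TTL = 240
Hops = initial TTL - received TTL
Hops = 255 - 240 = 15

15


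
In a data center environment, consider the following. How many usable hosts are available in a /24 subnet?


Given: subnet mask /24
Host bits = 32 - 24 = 8
Total addresses = 2^8 = 256
Usable hosts = 256 - 2 (network + broadcast) = 254

254


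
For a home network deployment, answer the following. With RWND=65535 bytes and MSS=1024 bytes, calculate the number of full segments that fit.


Given: RWND = 65535 bytes, MSS = 1024 bytes
Full segments = floor(RWND / MSS)
Full segments = floor(65535 / 1024)
Full segments = floor(63.999) = 63

63


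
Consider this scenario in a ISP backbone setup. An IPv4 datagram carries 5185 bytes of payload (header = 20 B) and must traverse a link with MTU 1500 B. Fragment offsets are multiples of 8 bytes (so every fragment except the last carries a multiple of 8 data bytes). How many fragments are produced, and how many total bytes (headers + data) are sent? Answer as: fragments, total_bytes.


Max data per non-final fragment = floor((MTU - header)/8)*8 = floor((1500 - 20)/8)*8 = floor(1480/8)*8 = 1480 B
Final fragment needs no 8-byte alignment: it can carry up to MTU - header = 1480 B
Non-final fragments needed = ceil((payload - 1480) / 1480) = ceil(3705/1480) = ceil(2.5034) = 3
Number of fragments = 3 + 1 = 4
Fragment sizes (data): 3 * 1480 B + 745 B (last, 745 <= 1480 OK)
Total bytes sent = payload + n_frags * header = 5185 + 4*20 = 5185 + 80 = 5265 B

4, 5265


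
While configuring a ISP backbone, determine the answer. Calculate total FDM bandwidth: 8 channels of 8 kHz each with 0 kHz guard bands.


Given: 8 channels, 8 kHz each, guard = 0 kHz
Channel bandwidth = 8 * 8 = 64 kHz
Guard bands = 7 gaps * 0 kHz = 0 kHz
Total = 64 + 0 = 64 kHz

64


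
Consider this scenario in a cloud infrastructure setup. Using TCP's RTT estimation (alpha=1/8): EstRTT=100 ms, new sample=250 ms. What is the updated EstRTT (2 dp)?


Given: EstRTT = 100 ms, SampleRTT = 250 ms, alpha = 1/8
New EstRTT = (1 - alpha) * EstRTT + alpha * SampleRTT
(7/8) * 100 = 87.5
(1/8) * 250 = 31.25
New EstRTT = 87.5 + 31.25 = 118.75 ms -> 118.75 ms (2 dp)

118.75


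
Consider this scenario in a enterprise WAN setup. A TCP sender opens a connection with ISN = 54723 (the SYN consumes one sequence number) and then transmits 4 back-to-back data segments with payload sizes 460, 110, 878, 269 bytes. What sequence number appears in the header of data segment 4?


The SYN occupies sequence number ISN = 54723, so the first data byte is ISN + 1 = 54724.
SEQ of data segment i = (ISN + 1) + sum of payload sizes of segments 1..i-1.
Segment 1: SEQ = 54724, payload = 460 bytes
Segment 2: SEQ = 55184, payload = 110 bytes
Segment 3: SEQ = 55294, payload = 878 bytes
Segment 4: SEQ = 56172, payload = 269 bytes
SEQ of segment 4 = 54724 + 460 + 110 + 878 = 56172

56172


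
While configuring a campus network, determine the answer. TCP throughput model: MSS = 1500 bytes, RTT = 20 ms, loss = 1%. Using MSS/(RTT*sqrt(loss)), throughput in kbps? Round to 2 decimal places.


Given: MSS = 1500 bytes, RTT = 20 ms, loss = 1%
RTT in seconds = 20 / 1000 = 0.02
Loss rate = 1% = 0.01
sqrt(loss) = sqrt(0.01) = 0.1
Throughput (bytes/s) = 1500 / (0.02 * 0.1) = 750000.0000
Throughput (kbps) = 750000.0000 * 8 / 1000 = 6000.000000 -> 6000.00 kbps (2 dp)

6000.00


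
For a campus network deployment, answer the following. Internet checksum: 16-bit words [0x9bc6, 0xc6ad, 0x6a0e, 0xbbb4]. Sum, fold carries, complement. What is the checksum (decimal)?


Given words: [0x9bc6, 0xc6ad, 0x6a0e, 0xbbb4]
Step 1: Sum all words
Raw sum = 39878 + 50861 + 27150 + 48052 = 165941
Step 2: Fold carry: (34869 + 2) = 34871
One's complement = ~34871 & 0xFFFF = 30664

30664


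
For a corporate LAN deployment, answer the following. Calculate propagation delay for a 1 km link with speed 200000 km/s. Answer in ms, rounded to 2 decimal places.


Given: distance = 1 km, speed = 200000 km/s
Delay = distance / speed = 1 / 200000 seconds
Delay in ms = 1 * 1000 / 200000
Delay = 0.0050 ms
Rounded to 2 dp = 0.01 ms

0.01


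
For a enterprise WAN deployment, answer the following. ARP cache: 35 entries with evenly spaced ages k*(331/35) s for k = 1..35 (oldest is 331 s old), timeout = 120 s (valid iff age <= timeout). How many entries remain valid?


Ages are k * 331/35 s for k = 1..35 (spacing = 9.4571 s).
Entry k is valid iff k * 331/35 <= 120 iff k <= 35 * 120 / 331 = 12.6888
n_valid = floor(12.6888) = 12
(n_stale = 35 - 12 = 23)

12


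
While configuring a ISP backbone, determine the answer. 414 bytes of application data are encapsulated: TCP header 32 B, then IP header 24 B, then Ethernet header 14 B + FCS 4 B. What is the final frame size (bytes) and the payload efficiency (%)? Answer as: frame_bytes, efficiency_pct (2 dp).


TCP segment = 414 + 32 = 446 B
IP packet = 446 + 24 = 470 B
Ethernet frame = 470 + 14 + 4 = 488 B
Efficiency = app / frame = 414 / 488 = 0.848361 = 84.8361% -> 84.84% (2 dp)

488, 84.84


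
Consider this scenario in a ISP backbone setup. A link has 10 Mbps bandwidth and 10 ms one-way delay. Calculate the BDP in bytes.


Given: bandwidth = 10 Mbps, delay = 10 ms
BDP in bits = 10 * 10^6 * 10 / 1000
BDP in bits = 100000
BDP in bytes = 100000 / 8 = 12500

12500


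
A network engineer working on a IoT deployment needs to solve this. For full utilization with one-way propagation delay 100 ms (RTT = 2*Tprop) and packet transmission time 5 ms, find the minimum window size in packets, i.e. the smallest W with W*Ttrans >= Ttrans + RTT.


Given: Ttrans = 5 ms, RTT = 200 ms (= 2 * Tprop, Tprop = 100 ms)
Time until first ACK returns = Ttrans + RTT = 5 + 200 = 205 ms
Need W * Ttrans >= Ttrans + RTT  ->  W >= (Ttrans + RTT) / Ttrans
(Ttrans + RTT) / Ttrans = 205 / 5 = 41
W_min = ceil(41) = 41

41


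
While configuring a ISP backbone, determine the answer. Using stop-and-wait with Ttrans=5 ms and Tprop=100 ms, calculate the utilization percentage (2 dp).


Given: Ttrans = 5 ms, Tprop = 100 ms
RTT = 2 * Tprop = 2 * 100 = 200 ms
U = Ttrans / (Ttrans + RTT)
U = 5 / (5 + 200)
U = 5 / 205 = 0.02439
U% = 2.44%

2.44


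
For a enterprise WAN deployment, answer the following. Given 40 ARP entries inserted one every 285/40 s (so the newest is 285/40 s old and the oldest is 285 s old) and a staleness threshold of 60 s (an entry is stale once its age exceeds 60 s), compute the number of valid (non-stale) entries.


Ages are k * 285/40 s for k = 1..40 (spacing = 7.1250 s).
Entry k is valid iff k * 285/40 <= 60 iff k <= 40 * 60 / 285 = 8.4211
n_valid = floor(8.4211) = 8
(n_stale = 40 - 8 = 32)

8


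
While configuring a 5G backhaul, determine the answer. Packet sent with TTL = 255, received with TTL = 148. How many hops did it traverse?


Given: initial TTL = 255, received TTL = 148
Hops = initial TTL - received TTL
Hops = 255 - 148 = 107

107


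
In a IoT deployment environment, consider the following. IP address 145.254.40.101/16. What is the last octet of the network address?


Given: IP = 145.254.40.101, prefix = /16
Subnet mask = 255.255.0.0
Last octet of IP: 101
Last octet of mask: 0
Network last octet = 101 AND 0 = 0

0


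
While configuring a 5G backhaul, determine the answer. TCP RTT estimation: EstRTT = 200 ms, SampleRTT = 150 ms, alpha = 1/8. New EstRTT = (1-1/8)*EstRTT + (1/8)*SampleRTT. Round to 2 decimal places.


Given: EstRTT = 200 ms, SampleRTT = 150 ms, alpha = 1/8
New EstRTT = (1 - alpha) * EstRTT + alpha * SampleRTT
(7/8) * 200 = 175
(1/8) * 150 = 18.75
New EstRTT = 175 + 18.75 = 193.75 ms -> 193.75 ms (2 dp)

193.75


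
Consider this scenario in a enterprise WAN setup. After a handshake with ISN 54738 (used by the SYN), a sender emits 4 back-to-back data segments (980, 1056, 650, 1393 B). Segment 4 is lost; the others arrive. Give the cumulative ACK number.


SYN uses sequence number 54738; first data byte = ISN + 1 = 54739.
Segment 1: SEQ = 54739, len = 980 B, covers [54739, 55718]
Segment 2: SEQ = 55719, len = 1056 B, covers [55719, 56774]
Segment 3: SEQ = 56775, len = 650 B, covers [56775, 57424]
Segment 4: SEQ = 57425, len = 1393 B, covers [57425, 58817] [LOST]
In-order data received: bytes [54739, 57424] (segments 1..3).
Segment 4 missing -> gap begins at byte 57425.
Cumulative ACK = next expected in-order byte = 54739 + 980 + 1056 + 650 = 57425

57425


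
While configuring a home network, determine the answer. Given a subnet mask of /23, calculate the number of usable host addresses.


Given: subnet mask /23
Host bits = 32 - 23 = 9
Total addresses = 2^9 = 512
Usable hosts = 512 - 2 (network + broadcast) = 510

510


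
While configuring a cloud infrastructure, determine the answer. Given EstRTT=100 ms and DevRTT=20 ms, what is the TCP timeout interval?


Given: EstRTT = 100 ms, DevRTT = 20 ms
Timeout = EstRTT + 4 * DevRTT
4 * DevRTT = 4 * 20 = 80
Timeout = 100 + 80 = 180 ms

180


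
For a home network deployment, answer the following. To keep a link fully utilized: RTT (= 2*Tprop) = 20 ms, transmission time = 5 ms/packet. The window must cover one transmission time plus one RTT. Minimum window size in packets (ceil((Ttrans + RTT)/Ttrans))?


Given: Ttrans = 5 ms, RTT = 20 ms (= 2 * Tprop, Tprop = 10 ms)
Time until first ACK returns = Ttrans + RTT = 5 + 20 = 25 ms
Need W * Ttrans >= Ttrans + RTT  ->  W >= (Ttrans + RTT) / Ttrans
(Ttrans + RTT) / Ttrans = 25 / 5 = 5
W_min = ceil(5) = 5

5


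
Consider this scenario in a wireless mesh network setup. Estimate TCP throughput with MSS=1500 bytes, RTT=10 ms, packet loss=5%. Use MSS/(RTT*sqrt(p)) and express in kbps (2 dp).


Given: MSS = 1500 bytes, RTT = 10 ms, loss = 5%
RTT in seconds = 10 / 1000 = 0.01
Loss rate = 5% = 0.05
sqrt(loss) = sqrt(0.05) = 0.223606797750
Throughput (bytes/s) = 1500 / (0.01 * 0.223606797750) = 670820.3932
Throughput (kbps) = 670820.3932 * 8 / 1000 = 5366.563146 -> 5366.56 kbps (2 dp)

5366.56


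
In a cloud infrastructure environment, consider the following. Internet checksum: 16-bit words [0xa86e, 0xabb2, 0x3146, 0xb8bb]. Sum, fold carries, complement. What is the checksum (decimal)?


Given words: [0xa86e, 0xabb2, 0x3146, 0xb8bb]
Step 1: Sum all words
Raw sum = 43118 + 43954 + 12614 + 47291 = 146977
Step 2: Fold carry: (15905 + 2) = 15907
One's complement = ~15907 & 0xFFFF = 49628

49628


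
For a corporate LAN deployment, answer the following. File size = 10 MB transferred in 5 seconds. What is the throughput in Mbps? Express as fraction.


Given: file = 10 MB, time = 5 s
File in Mb = 10 * 8 = 80 Mb
Throughput = 80 / 5 Mbps
Throughput = 16 Mbps

16


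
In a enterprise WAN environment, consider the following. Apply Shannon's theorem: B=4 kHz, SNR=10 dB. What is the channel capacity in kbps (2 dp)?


Given: B = 4 kHz, SNR = 10 dB
SNR linear = 10^(10/10) = 10
1 + SNR = 11
log2(11) = 3.4594316186
C = 4 * 1000 * 3.4594316186 = 13837.7265 bps
C = 13.837726 kbps -> 13.84 kbps (2 dp)

13.84


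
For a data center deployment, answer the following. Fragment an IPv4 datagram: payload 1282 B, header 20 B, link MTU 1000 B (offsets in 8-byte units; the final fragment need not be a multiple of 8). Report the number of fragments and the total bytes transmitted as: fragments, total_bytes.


Max data per non-final fragment = floor((MTU - header)/8)*8 = floor((1000 - 20)/8)*8 = floor(980/8)*8 = 976 B
Final fragment needs no 8-byte alignment: it can carry up to MTU - header = 980 B
Non-final fragments needed = ceil((payload - 980) / 976) = ceil(302/976) = ceil(0.3094) = 1
Number of fragments = 1 + 1 = 2
Fragment sizes (data): 1 * 976 B + 306 B (last, 306 <= 980 OK)
Total bytes sent = payload + n_frags * header = 1282 + 2*20 = 1282 + 40 = 1322 B

2, 1322


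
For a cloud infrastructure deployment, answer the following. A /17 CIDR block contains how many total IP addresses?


Given: CIDR prefix /17
Host bits = 32 - 17 = 15
Total addresses = 2^15 = 32768

32768


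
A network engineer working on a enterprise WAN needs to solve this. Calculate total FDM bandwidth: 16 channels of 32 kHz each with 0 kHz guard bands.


Given: 16 channels, 32 kHz each, guard = 0 kHz
Channel bandwidth = 16 * 32 = 512 kHz
Guard bands = 15 gaps * 0 kHz = 0 kHz
Total = 512 + 0 = 512 kHz

512


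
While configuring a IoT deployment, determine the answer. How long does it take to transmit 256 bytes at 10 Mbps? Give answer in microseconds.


Given: packet = 256 bytes, bandwidth = 10 Mbps
Packet in bits = 256 * 8 = 2048 bits
Bandwidth = 10 * 10^6 = 10000000 bps
Time = 2048 / 10000000 seconds
Time in us = 2048 * 10^6 / 10000000 = 204.8

204.8


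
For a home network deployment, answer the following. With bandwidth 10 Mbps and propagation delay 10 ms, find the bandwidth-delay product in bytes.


Given: bandwidth = 10 Mbps, delay = 10 ms
BDP in bits = 10 * 10^6 * 10 / 1000
BDP in bits = 100000
BDP in bytes = 100000 / 8 = 12500

12500


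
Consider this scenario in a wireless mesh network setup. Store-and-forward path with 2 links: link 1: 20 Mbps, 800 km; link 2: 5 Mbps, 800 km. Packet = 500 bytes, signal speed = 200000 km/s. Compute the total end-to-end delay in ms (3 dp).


Packet = 500 bytes = 4000 bits. Store-and-forward: sum (t_trans + t_prop) per link.
Link 1: t_trans = 4000/(20*10^6) s = 0.2000 ms; t_prop = 800/200000 s = 4.0000 ms; subtotal = 4.2000 ms
Link 2: t_trans = 4000/(5*10^6) s = 0.8000 ms; t_prop = 800/200000 s = 4.0000 ms; subtotal = 4.8000 ms
End-to-end = 4.2000 + 4.8000 = 9.0000 ms -> 9.000 ms (3 dp)

9.000


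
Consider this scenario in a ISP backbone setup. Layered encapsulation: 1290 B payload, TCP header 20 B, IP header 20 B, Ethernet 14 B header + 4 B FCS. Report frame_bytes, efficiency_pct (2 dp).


TCP segment = 1290 + 20 = 1310 B
IP packet = 1310 + 20 = 1330 B
Ethernet frame = 1330 + 14 + 4 = 1348 B
Efficiency = app / frame = 1290 / 1348 = 0.956973 = 95.6973% -> 95.70% (2 dp)

1348, 95.70


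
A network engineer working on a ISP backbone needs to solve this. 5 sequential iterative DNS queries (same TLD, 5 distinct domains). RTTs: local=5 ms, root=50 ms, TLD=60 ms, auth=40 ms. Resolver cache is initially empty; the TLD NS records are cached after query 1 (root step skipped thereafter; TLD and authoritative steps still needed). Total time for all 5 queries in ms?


Lookup 1 (cold cache): local + root + TLD + auth = 5 + 50 + 60 + 40 = 155 ms
Lookups 2..5 (TLD NS cached -> skip root; new domain -> still ask TLD and auth): local + TLD + auth = 5 + 60 + 40 = 105 ms each
Remaining 4 lookups: 4 * 105 = 420 ms
Total = 155 + 420 = 575 ms

575


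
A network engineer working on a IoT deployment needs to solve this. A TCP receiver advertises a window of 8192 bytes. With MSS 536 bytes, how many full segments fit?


Given: RWND = 8192 bytes, MSS = 536 bytes
Full segments = floor(RWND / MSS)
Full segments = floor(8192 / 536)
Full segments = floor(15.2836) = 15

15


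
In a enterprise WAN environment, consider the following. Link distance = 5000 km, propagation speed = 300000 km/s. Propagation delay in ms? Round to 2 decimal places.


Given: distance = 5000 km, speed = 300000 km/s
Delay = distance / speed = 5000 / 300000 seconds
Delay in ms = 5000 * 1000 / 300000
Delay = 16.6667 ms
Rounded to 2 dp = 16.67 ms

16.67


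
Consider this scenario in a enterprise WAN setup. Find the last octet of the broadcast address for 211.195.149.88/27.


Given: IP = 211.195.149.88, prefix = /27
Host bits = 32 - 27 = 5
Network last octet = 88 AND mask = 64
Host part size = 2^5 - 1 = 31
Broadcast last octet = 64 OR 31 = 95

95


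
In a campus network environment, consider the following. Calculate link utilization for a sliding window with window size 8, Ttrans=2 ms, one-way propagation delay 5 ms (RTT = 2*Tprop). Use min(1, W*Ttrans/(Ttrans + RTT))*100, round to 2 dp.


Given: W = 8, Ttrans = 2 ms, RTT = 10 ms (= 2 * Tprop, Tprop = 5 ms)
Cycle time = Ttrans + RTT = 2 + 10 = 12 ms (first packet sent until its ACK returns)
W * Ttrans = 8 * 2 = 16 ms of sending per cycle
W * Ttrans / (Ttrans + RTT) = 16 / 12 = 1.333333
U = min(1, 1.333333) = 1.000000
U% = 100.00%

100.00


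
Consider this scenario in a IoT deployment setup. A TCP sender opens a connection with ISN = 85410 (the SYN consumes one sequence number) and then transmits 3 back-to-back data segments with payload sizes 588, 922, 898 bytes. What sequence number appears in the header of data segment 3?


The SYN occupies sequence number ISN = 85410, so the first data byte is ISN + 1 = 85411.
SEQ of data segment i = (ISN + 1) + sum of payload sizes of segments 1..i-1.
Segment 1: SEQ = 85411, payload = 588 bytes
Segment 2: SEQ = 85999, payload = 922 bytes
Segment 3: SEQ = 86921, payload = 898 bytes
SEQ of segment 3 = 85411 + 588 + 922 = 86921

86921


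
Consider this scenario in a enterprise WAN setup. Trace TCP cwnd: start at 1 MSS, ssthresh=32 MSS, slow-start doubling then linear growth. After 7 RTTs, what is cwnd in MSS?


RTT 0: cwnd = 1 MSS (initial)
RTT 1: cwnd = 2 MSS (slow start, doubled)
RTT 2: cwnd = 4 MSS (slow start, doubled)
RTT 3: cwnd = 8 MSS (slow start, doubled)
RTT 4: cwnd = 16 MSS (slow start, doubled)
RTT 5: cwnd = 32 MSS (slow start, doubled)
RTT 6: cwnd = 33 MSS (congestion avoidance, +1)
RTT 7: cwnd = 34 MSS (congestion avoidance, +1)

34


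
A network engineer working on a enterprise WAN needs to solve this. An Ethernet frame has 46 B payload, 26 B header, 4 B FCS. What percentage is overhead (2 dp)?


Given: payload = 46 B, header = 26 B, trailer = 4 B
Overhead bytes = header + trailer = 26 + 4 = 30
Total frame = payload + overhead = 46 + 30 = 76
Overhead % = 30 / 76 * 100 = 39.4737% -> 39.47% (2 dp)

39.47


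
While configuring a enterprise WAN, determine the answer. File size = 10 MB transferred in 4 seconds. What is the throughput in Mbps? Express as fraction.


Given: file = 10 MB, time = 4 s
File in Mb = 10 * 8 = 80 Mb
Throughput = 80 / 4 Mbps
Throughput = 20 Mbps

20


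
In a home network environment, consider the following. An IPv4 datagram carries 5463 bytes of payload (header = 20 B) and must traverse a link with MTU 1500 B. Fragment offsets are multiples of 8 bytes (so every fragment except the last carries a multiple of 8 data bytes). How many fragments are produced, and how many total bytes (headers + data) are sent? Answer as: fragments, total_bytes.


Max data per non-final fragment = floor((MTU - header)/8)*8 = floor((1500 - 20)/8)*8 = floor(1480/8)*8 = 1480 B
Final fragment needs no 8-byte alignment: it can carry up to MTU - header = 1480 B
Non-final fragments needed = ceil((payload - 1480) / 1480) = ceil(3983/1480) = ceil(2.6912) = 3
Number of fragments = 3 + 1 = 4
Fragment sizes (data): 3 * 1480 B + 1023 B (last, 1023 <= 1480 OK)
Total bytes sent = payload + n_frags * header = 5463 + 4*20 = 5463 + 80 = 5543 B

4, 5543


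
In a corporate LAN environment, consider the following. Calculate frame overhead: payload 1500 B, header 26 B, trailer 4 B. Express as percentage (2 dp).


Given: payload = 1500 B, header = 26 B, trailer = 4 B
Overhead bytes = header + trailer = 26 + 4 = 30
Total frame = payload + overhead = 1500 + 30 = 1530
Overhead % = 30 / 1530 * 100 = 1.9608% -> 1.96% (2 dp)

1.96


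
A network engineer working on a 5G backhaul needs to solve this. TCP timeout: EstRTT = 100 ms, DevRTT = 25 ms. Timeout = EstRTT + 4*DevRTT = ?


Given: EstRTT = 100 ms, DevRTT = 25 ms
Timeout = EstRTT + 4 * DevRTT
4 * DevRTT = 4 * 25 = 100
Timeout = 100 + 100 = 200 ms

200


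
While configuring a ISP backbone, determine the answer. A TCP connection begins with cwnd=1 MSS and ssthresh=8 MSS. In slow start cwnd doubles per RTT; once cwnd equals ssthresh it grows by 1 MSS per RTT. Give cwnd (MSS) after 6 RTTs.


RTT 0: cwnd = 1 MSS (initial)
RTT 1: cwnd = 2 MSS (slow start, doubled)
RTT 2: cwnd = 4 MSS (slow start, doubled)
RTT 3: cwnd = 8 MSS (slow start, doubled)
RTT 4: cwnd = 9 MSS (congestion avoidance, +1)
RTT 5: cwnd = 10 MSS (congestion avoidance, +1)
RTT 6: cwnd = 11 MSS (congestion avoidance, +1)

11


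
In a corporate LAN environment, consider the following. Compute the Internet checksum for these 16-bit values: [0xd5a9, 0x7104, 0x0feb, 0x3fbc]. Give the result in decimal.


Given words: [0xd5a9, 0x7104, 0x0feb, 0x3fbc]
Step 1: Sum all words
Raw sum = 54697 + 28932 + 4075 + 16316 = 104020
Step 2: Fold carry: (38484 + 1) = 38485
One's complement = ~38485 & 0xFFFF = 27050

27050


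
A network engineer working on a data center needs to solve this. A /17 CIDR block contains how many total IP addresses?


Given: CIDR prefix /17
Host bits = 32 - 17 = 15
Total addresses = 2^15 = 32768

32768


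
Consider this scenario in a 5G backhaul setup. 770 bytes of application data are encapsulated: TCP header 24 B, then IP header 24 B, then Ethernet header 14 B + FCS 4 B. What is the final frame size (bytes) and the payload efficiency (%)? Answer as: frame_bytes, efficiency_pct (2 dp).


TCP segment = 770 + 24 = 794 B
IP packet = 794 + 24 = 818 B
Ethernet frame = 818 + 14 + 4 = 836 B
Efficiency = app / frame = 770 / 836 = 0.921053 = 92.1053% -> 92.11% (2 dp)

836, 92.11


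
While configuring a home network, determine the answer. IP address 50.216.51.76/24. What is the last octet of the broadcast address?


Given: IP = 50.216.51.76, prefix = /24
Host bits = 32 - 24 = 8
Network last octet = 76 AND mask = 0
Host part size = 2^8 - 1 = 255
Broadcast last octet = 0 OR 255 = 255

255


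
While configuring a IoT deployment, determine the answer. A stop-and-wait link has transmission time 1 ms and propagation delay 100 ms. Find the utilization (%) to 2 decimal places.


Given: Ttrans = 1 ms, Tprop = 100 ms
RTT = 2 * Tprop = 2 * 100 = 200 ms
U = Ttrans / (Ttrans + RTT)
U = 1 / (1 + 200)
U = 1 / 201 = 0.004975
U% = 0.50%

0.50


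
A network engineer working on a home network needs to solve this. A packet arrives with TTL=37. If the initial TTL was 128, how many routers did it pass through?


Given: initial TTL = 128, received TTL = 37
Hops = initial TTL - received TTL
Hops = 128 - 37 = 91

91


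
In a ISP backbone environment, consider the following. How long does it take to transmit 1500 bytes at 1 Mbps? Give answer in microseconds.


Given: packet = 1500 bytes, bandwidth = 1 Mbps
Packet in bits = 1500 * 8 = 12000 bits
Bandwidth = 1 * 10^6 = 1000000 bps
Time = 12000 / 1000000 seconds
Time in us = 12000 * 10^6 / 1000000 = 12000

12000


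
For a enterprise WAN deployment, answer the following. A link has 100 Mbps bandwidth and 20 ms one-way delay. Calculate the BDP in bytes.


Given: bandwidth = 100 Mbps, delay = 20 ms
BDP in bits = 100 * 10^6 * 20 / 1000
BDP in bits = 2000000
BDP in bytes = 2000000 / 8 = 250000

250000


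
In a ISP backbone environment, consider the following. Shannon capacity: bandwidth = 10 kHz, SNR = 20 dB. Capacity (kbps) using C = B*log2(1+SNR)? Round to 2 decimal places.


Given: B = 10 kHz, SNR = 20 dB
SNR linear = 10^(20/10) = 100
1 + SNR = 101
log2(101) = 6.6582114828
C = 10 * 1000 * 6.6582114828 = 66582.1148 bps
C = 66.582115 kbps -> 66.58 kbps (2 dp)

66.58


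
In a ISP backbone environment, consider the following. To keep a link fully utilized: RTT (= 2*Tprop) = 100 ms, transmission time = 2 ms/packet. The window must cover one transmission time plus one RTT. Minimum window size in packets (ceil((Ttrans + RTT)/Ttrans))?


Given: Ttrans = 2 ms, RTT = 100 ms (= 2 * Tprop, Tprop = 50 ms)
Time until first ACK returns = Ttrans + RTT = 2 + 100 = 102 ms
Need W * Ttrans >= Ttrans + RTT  ->  W >= (Ttrans + RTT) / Ttrans
(Ttrans + RTT) / Ttrans = 102 / 2 = 51
W_min = ceil(51) = 51

51


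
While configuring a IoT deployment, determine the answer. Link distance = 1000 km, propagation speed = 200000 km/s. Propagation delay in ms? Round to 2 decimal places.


Given: distance = 1000 km, speed = 200000 km/s
Delay = distance / speed = 1000 / 200000 seconds
Delay in ms = 1000 * 1000 / 200000
Delay = 5.0000 ms
Rounded to 2 dp = 5.00 ms

5.00


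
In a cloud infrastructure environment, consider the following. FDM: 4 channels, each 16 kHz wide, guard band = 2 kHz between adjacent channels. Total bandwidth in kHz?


Given: 4 channels, 16 kHz each, guard = 2 kHz
Channel bandwidth = 4 * 16 = 64 kHz
Guard bands = 3 gaps * 2 kHz = 6 kHz
Total = 64 + 6 = 70 kHz

70


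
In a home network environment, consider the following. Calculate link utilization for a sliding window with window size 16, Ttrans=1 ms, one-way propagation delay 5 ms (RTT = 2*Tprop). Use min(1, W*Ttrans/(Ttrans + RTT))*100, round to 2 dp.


Given: W = 16, Ttrans = 1 ms, RTT = 10 ms (= 2 * Tprop, Tprop = 5 ms)
Cycle time = Ttrans + RTT = 1 + 10 = 11 ms (first packet sent until its ACK returns)
W * Ttrans = 16 * 1 = 16 ms of sending per cycle
W * Ttrans / (Ttrans + RTT) = 16 / 11 = 1.454545
U = min(1, 1.454545) = 1.000000
U% = 100.00%

100.00


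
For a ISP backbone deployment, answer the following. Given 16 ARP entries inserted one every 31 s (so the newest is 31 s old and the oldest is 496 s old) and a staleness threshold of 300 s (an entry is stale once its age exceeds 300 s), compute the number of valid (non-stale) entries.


Ages are k * 496/16 s for k = 1..16 (spacing = 31.0000 s).
Entry k is valid iff k * 496/16 <= 300 iff k <= 16 * 300 / 496 = 9.6774
n_valid = floor(9.6774) = 9
(n_stale = 16 - 9 = 7)

9


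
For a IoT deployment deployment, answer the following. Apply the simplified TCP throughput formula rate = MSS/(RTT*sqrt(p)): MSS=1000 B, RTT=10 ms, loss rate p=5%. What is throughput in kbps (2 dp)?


Given: MSS = 1000 bytes, RTT = 10 ms, loss = 5%
RTT in seconds = 10 / 1000 = 0.01
Loss rate = 5% = 0.05
sqrt(loss) = sqrt(0.05) = 0.223606797750
Throughput (bytes/s) = 1000 / (0.01 * 0.223606797750) = 447213.5955
Throughput (kbps) = 447213.5955 * 8 / 1000 = 3577.708764 -> 3577.71 kbps (2 dp)

3577.71


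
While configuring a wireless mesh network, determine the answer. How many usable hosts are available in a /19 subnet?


Given: subnet mask /19
Host bits = 32 - 19 = 13
Total addresses = 2^13 = 8192
Usable hosts = 8192 - 2 (network + broadcast) = 8190

8190


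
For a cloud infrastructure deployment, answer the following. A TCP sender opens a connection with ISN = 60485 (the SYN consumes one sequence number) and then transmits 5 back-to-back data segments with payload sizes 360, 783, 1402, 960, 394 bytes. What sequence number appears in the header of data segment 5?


The SYN occupies sequence number ISN = 60485, so the first data byte is ISN + 1 = 60486.
SEQ of data segment i = (ISN + 1) + sum of payload sizes of segments 1..i-1.
Segment 1: SEQ = 60486, payload = 360 bytes
Segment 2: SEQ = 60846, payload = 783 bytes
Segment 3: SEQ = 61629, payload = 1402 bytes
Segment 4: SEQ = 63031, payload = 960 bytes
Segment 5: SEQ = 63991, payload = 394 bytes
SEQ of segment 5 = 60486 + 360 + 783 + 1402 + 960 = 63991

63991


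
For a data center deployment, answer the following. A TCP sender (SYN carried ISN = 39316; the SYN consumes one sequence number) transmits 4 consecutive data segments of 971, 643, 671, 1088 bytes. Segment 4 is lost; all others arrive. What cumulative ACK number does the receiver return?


SYN uses sequence number 39316; first data byte = ISN + 1 = 39317.
Segment 1: SEQ = 39317, len = 971 B, covers [39317, 40287]
Segment 2: SEQ = 40288, len = 643 B, covers [40288, 40930]
Segment 3: SEQ = 40931, len = 671 B, covers [40931, 41601]
Segment 4: SEQ = 41602, len = 1088 B, covers [41602, 42689] [LOST]
In-order data received: bytes [39317, 41601] (segments 1..3).
Segment 4 missing -> gap begins at byte 41602.
Cumulative ACK = next expected in-order byte = 39317 + 971 + 643 + 671 = 41602

41602


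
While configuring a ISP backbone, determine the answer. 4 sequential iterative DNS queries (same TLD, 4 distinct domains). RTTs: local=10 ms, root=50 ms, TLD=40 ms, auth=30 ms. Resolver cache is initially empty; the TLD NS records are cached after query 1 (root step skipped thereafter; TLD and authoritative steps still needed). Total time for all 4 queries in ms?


Lookup 1 (cold cache): local + root + TLD + auth = 10 + 50 + 40 + 30 = 130 ms
Lookups 2..4 (TLD NS cached -> skip root; new domain -> still ask TLD and auth): local + TLD + auth = 10 + 40 + 30 = 80 ms each
Remaining 3 lookups: 3 * 80 = 240 ms
Total = 130 + 240 = 370 ms

370
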